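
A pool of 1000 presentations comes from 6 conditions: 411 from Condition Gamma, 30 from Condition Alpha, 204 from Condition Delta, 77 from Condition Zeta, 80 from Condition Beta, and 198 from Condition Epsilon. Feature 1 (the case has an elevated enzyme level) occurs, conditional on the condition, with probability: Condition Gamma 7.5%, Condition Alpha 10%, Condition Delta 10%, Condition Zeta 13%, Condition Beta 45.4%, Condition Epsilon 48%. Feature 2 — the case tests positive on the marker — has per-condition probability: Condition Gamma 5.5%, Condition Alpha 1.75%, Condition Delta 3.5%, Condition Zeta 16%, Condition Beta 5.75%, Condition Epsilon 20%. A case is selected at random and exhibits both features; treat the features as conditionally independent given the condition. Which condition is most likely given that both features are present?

Condition Epsilon

Prior × likelihood for each hypothesis:
  Condition Gamma: 0.411 × 0.075 × 0.055 = 0.001695375
  Condition Alpha: 0.03 × 0.1 × 0.0175 = 0.0000525
  Condition Delta: 0.204 × 0.1 × 0.035 = 0.000714
  Condition Zeta: 0.077 × 0.13 × 0.16 = 0.0016016
  Condition Beta: 0.08 × 0.454 × 0.0575 = 0.0020884
  Condition Epsilon: 0.198 × 0.48 × 0.2 = 0.019008
Total = 0.025159875.
Largest term belongs to Condition Epsilon, so Condition Epsilon is most probable.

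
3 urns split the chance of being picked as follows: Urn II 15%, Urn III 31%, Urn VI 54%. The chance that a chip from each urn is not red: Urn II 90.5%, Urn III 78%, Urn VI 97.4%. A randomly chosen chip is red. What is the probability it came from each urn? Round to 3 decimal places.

Urn II 0.148, Urn III 0.707, Urn VI 0.146

Taking complements, P(red | each) = Urn II 0.095, Urn III 0.22, Urn VI 0.026.
Prior × likelihood for each hypothesis:
  Urn II: 0.15 × 0.095 = 0.01425
  Urn III: 0.31 × 0.22 = 0.0682
  Urn VI: 0.54 × 0.026 = 0.01404
Normalizing constant = 0.09649.
P(Urn II | red) = 0.01425/0.09649 ≈ 0.148
P(Urn III | red) = 0.0682/0.09649 ≈ 0.707
P(Urn VI | red) = 0.01404/0.09649 ≈ 0.146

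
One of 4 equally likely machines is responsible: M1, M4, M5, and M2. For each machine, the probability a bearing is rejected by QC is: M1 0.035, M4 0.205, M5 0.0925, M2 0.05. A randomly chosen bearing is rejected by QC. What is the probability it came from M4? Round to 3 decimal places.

0.536

Since the prior is uniform, the posterior is proportional to the likelihood:
  M1: 0.035
  M4: 0.205
  M5: 0.0925
  M2: 0.05
Sum = 0.3825.
P(M4 | evidence) = 0.205 / 0.3825 ≈ 0.536.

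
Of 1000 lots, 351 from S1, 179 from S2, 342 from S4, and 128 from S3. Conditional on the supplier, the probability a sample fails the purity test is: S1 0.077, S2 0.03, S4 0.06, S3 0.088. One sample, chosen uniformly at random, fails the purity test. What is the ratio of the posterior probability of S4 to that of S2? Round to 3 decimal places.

Unnormalized posteriors (prior × likelihood):
  S1: 0.351 × 0.077 = 0.027027
  S2: 0.179 × 0.03 = 0.00537
  S4: 0.342 × 0.06 = 0.02052
  S3: 0.128 × 0.088 = 0.011264
Total = 0.064181.
The ratio is 0.02052 / 0.00537 (the normalizer cancels) = 3.821.

3.821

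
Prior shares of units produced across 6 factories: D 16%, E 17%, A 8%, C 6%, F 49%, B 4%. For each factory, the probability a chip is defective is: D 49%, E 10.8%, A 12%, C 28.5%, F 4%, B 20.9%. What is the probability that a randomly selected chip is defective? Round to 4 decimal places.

Prior × likelihood for each hypothesis:
  D: 0.16 × 0.49 = 0.0784
  E: 0.17 × 0.108 = 0.01836
  A: 0.08 × 0.12 = 0.0096
  C: 0.06 × 0.285 = 0.0171
  F: 0.49 × 0.04 = 0.0196
  B: 0.04 × 0.209 = 0.00836
P(defective) = 0.0784 + 0.01836 + 0.0096 + 0.0171 + 0.0196 + 0.00836 = 0.15142 → 0.1514.

0.1514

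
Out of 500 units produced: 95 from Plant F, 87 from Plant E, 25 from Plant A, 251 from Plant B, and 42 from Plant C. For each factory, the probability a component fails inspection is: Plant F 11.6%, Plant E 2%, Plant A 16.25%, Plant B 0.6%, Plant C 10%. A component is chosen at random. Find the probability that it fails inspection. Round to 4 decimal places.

0.0451

By Bayes' rule, posterior ∝ prior × likelihood:
  Plant F: 0.19 × 0.116 = 0.02204
  Plant E: 0.174 × 0.02 = 0.00348
  Plant A: 0.05 × 0.1625 = 0.008125
  Plant B: 0.502 × 0.006 = 0.003012
  Plant C: 0.084 × 0.1 = 0.0084
P(nonconforming) = 0.02204 + 0.00348 + 0.008125 + 0.003012 + 0.0084 = 0.045057 → 0.0451.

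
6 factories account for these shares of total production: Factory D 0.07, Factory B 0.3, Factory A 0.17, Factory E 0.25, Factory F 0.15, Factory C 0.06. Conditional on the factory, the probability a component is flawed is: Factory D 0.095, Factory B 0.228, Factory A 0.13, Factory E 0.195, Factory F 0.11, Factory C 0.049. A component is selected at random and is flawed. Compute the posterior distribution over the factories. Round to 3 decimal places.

Factory D 0.040, Factory B 0.414, Factory A 0.134, Factory E 0.295, Factory F 0.100, Factory C 0.018

Unnormalized posteriors (prior × likelihood):
  Factory D: 0.07 × 0.095 = 0.00665
  Factory B: 0.3 × 0.228 = 0.0684
  Factory A: 0.17 × 0.13 = 0.0221
  Factory E: 0.25 × 0.195 = 0.04875
  Factory F: 0.15 × 0.11 = 0.0165
  Factory C: 0.06 × 0.049 = 0.00294
Normalizing constant = 0.16534.
P(Factory D | flawed) = 0.00665/0.16534 ≈ 0.040
P(Factory B | flawed) = 0.0684/0.16534 ≈ 0.414
P(Factory A | flawed) = 0.0221/0.16534 ≈ 0.134
P(Factory E | flawed) = 0.04875/0.16534 ≈ 0.295
P(Factory F | flawed) = 0.0165/0.16534 ≈ 0.100
P(Factory C | flawed) = 0.00294/0.16534 ≈ 0.018
(Check: 0.040+0.414+0.134+0.295+0.100+0.018 = 1.001.)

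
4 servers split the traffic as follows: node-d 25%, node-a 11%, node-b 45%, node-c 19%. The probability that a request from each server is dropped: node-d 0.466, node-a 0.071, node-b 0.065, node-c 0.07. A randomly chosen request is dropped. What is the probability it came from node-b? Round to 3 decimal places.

Compute prior × likelihood for every hypothesis:
  node-d: 0.25 × 0.466 = 0.1165
  node-a: 0.11 × 0.071 = 0.00781
  node-b: 0.45 × 0.065 = 0.02925
  node-c: 0.19 × 0.07 = 0.0133
Normalizing constant = 0.16686.
P(node-b | evidence) = 0.02925 / 0.16686 ≈ 0.175.

0.175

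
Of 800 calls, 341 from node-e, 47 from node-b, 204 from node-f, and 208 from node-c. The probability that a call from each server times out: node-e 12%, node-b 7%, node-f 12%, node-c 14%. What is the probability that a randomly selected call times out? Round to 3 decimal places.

0.122

By Bayes' rule, posterior ∝ prior × likelihood:
  node-e: 0.42625 × 0.12 = 0.05115
  node-b: 0.05875 × 0.07 = 0.0041125
  node-f: 0.255 × 0.12 = 0.0306
  node-c: 0.26 × 0.14 = 0.0364
P(timeout) = 0.05115 + 0.0041125 + 0.0306 + 0.0364 = 0.1222625 → 0.122.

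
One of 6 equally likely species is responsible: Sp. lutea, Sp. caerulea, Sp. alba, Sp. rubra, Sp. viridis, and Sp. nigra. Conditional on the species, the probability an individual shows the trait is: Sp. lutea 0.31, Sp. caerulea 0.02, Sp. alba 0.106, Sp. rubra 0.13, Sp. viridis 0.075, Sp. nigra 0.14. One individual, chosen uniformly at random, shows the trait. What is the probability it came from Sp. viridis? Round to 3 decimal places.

0.096

With a uniform prior (1/6 each), posterior ∝ likelihood:
  Sp. lutea: 0.31
  Sp. caerulea: 0.02
  Sp. alba: 0.106
  Sp. rubra: 0.13
  Sp. viridis: 0.075
  Sp. nigra: 0.14
Normalizing constant = 0.781.
P(Sp. viridis | evidence) = 0.075 / 0.781 ≈ 0.096.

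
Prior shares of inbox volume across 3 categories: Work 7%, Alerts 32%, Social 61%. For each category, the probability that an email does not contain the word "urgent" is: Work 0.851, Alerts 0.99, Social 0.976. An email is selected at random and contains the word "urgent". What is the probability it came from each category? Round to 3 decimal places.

Taking complements, P(urgent-flag | each) = Work 0.149, Alerts 0.01, Social 0.024.
Unnormalized posteriors (prior × likelihood):
  Work: 0.07 × 0.149 = 0.01043
  Alerts: 0.32 × 0.01 = 0.0032
  Social: 0.61 × 0.024 = 0.01464
Normalizing constant = 0.02827.
P(Work | urgent-flag) = 0.01043/0.02827 ≈ 0.369
P(Alerts | urgent-flag) = 0.0032/0.02827 ≈ 0.113
P(Social | urgent-flag) = 0.01464/0.02827 ≈ 0.518

Work 0.369, Alerts 0.113, Social 0.518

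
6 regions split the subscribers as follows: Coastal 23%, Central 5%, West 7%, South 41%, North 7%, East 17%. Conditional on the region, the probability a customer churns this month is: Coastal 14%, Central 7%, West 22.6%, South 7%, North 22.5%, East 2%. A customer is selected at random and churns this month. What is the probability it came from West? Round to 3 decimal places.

0.159

Unnormalized posteriors (prior × likelihood):
  Coastal: 0.23 × 0.14 = 0.0322
  Central: 0.05 × 0.07 = 0.0035
  West: 0.07 × 0.226 = 0.01582
  South: 0.41 × 0.07 = 0.0287
  North: 0.07 × 0.225 = 0.01575
  East: 0.17 × 0.02 = 0.0034
Normalizing constant = 0.09937.
P(West | evidence) = 0.01582 / 0.09937 ≈ 0.159.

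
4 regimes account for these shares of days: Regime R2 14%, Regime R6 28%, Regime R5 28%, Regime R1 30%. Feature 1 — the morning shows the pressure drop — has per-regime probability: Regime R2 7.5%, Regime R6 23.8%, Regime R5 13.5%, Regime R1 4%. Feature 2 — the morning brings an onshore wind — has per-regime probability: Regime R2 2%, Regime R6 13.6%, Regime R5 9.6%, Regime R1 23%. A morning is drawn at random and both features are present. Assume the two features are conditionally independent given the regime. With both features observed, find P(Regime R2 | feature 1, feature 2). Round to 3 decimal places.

Unnormalized posteriors (prior × likelihood):
  Regime R2: 0.14 × 0.075 × 0.02 = 0.00021
  Regime R6: 0.28 × 0.238 × 0.136 = 0.00906304
  Regime R5: 0.28 × 0.135 × 0.096 = 0.0036288
  Regime R1: 0.3 × 0.04 × 0.23 = 0.00276
Sum = 0.01566184.
P(Regime R2 | evidence) = 0.00021 / 0.01566184 ≈ 0.013.

0.013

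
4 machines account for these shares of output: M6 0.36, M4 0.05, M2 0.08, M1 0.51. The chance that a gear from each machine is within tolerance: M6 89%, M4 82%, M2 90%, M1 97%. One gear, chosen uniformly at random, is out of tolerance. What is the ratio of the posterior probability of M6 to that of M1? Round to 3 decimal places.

2.588

Taking complements, P(oversize | each) = M6 0.11, M4 0.18, M2 0.1, M1 0.03.
Compute prior × likelihood for every hypothesis:
  M6: 0.36 × 0.11 = 0.0396
  M4: 0.05 × 0.18 = 0.009
  M2: 0.08 × 0.1 = 0.008
  M1: 0.51 × 0.03 = 0.0153
Sum = 0.0719.
The ratio is 0.0396 / 0.0153 (the normalizer cancels) = 2.588.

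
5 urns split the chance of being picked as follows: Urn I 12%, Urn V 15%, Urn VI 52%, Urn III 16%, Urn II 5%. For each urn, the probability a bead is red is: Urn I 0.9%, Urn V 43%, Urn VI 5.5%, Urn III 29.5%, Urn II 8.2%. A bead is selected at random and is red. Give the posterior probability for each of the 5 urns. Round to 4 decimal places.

Urn I 0.0074, Urn V 0.4434, Urn VI 0.1966, Urn III 0.3244, Urn II 0.0282

By Bayes' rule, posterior ∝ prior × likelihood:
  Urn I: 0.12 × 0.009 = 0.00108
  Urn V: 0.15 × 0.43 = 0.0645
  Urn VI: 0.52 × 0.055 = 0.0286
  Urn III: 0.16 × 0.295 = 0.0472
  Urn II: 0.05 × 0.082 = 0.0041
Sum = 0.14548.
P(Urn I | red) = 0.00108/0.14548 ≈ 0.0074
P(Urn V | red) = 0.0645/0.14548 ≈ 0.4434
P(Urn VI | red) = 0.0286/0.14548 ≈ 0.1966
P(Urn III | red) = 0.0472/0.14548 ≈ 0.3244
P(Urn II | red) = 0.0041/0.14548 ≈ 0.0282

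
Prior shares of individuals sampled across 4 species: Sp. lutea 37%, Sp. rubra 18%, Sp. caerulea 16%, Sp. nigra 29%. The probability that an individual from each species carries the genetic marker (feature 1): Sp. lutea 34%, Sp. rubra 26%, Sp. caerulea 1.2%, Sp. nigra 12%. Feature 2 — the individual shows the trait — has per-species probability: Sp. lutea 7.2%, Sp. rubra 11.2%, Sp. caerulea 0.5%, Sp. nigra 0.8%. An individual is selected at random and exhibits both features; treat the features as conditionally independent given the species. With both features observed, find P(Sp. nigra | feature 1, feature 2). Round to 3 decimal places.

Unnormalized posteriors (prior × likelihood):
  Sp. lutea: 0.37 × 0.34 × 0.072 = 0.0090576
  Sp. rubra: 0.18 × 0.26 × 0.112 = 0.0052416
  Sp. caerulea: 0.16 × 0.012 × 0.005 = 0.0000096
  Sp. nigra: 0.29 × 0.12 × 0.008 = 0.0002784
Normalizing constant = 0.0145872.
P(Sp. nigra | evidence) = 0.0002784 / 0.0145872 ≈ 0.019.

0.019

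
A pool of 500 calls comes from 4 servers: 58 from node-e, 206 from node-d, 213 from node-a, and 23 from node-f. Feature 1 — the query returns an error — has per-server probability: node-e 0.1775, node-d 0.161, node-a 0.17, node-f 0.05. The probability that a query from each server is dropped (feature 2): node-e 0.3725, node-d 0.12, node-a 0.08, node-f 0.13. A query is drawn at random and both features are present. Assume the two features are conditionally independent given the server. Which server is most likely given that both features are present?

node-d

By Bayes' rule, posterior ∝ prior × likelihood:
  node-e: 0.116 × 0.1775 × 0.3725 = 0.007669775
  node-d: 0.412 × 0.161 × 0.12 = 0.00795984
  node-a: 0.426 × 0.17 × 0.08 = 0.0057936
  node-f: 0.046 × 0.05 × 0.13 = 0.000299
Total = 0.021722215.
Largest term belongs to node-d, so node-d is most probable.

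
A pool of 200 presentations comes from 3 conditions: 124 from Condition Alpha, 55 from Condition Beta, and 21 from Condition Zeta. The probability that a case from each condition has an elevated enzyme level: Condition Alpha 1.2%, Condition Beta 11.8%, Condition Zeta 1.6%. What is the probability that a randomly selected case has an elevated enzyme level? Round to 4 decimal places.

By Bayes' rule, posterior ∝ prior × likelihood:
  Condition Alpha: 0.62 × 0.012 = 0.00744
  Condition Beta: 0.275 × 0.118 = 0.03245
  Condition Zeta: 0.105 × 0.016 = 0.00168
P(elevated) = 0.00744 + 0.03245 + 0.00168 = 0.04157 → 0.0416.

0.0416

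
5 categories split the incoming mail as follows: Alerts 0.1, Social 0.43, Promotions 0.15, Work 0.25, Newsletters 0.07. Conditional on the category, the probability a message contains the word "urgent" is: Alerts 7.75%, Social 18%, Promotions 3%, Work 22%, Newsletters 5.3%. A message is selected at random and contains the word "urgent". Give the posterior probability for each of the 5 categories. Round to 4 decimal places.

Alerts 0.0522, Social 0.5217, Promotions 0.0303, Work 0.3707, Newsletters 0.0250

Unnormalized posteriors (prior × likelihood):
  Alerts: 0.1 × 0.0775 = 0.00775
  Social: 0.43 × 0.18 = 0.0774
  Promotions: 0.15 × 0.03 = 0.0045
  Work: 0.25 × 0.22 = 0.055
  Newsletters: 0.07 × 0.053 = 0.00371
Total = 0.14836.
P(Alerts | urgent-flag) = 0.00775/0.14836 ≈ 0.0522
P(Social | urgent-flag) = 0.0774/0.14836 ≈ 0.5217
P(Promotions | urgent-flag) = 0.0045/0.14836 ≈ 0.0303
P(Work | urgent-flag) = 0.055/0.14836 ≈ 0.3707
P(Newsletters | urgent-flag) = 0.00371/0.14836 ≈ 0.0250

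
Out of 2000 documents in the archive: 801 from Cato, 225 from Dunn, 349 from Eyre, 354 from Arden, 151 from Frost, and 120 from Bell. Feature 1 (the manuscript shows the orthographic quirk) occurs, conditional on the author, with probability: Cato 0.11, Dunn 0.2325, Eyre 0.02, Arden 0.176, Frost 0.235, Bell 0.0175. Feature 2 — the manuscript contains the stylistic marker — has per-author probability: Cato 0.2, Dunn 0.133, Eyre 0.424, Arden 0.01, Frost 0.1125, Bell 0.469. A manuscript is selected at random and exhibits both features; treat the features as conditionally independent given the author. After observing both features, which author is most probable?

Cato

By Bayes' rule, posterior ∝ prior × likelihood:
  Cato: 0.4005 × 0.11 × 0.2 = 0.008811
  Dunn: 0.1125 × 0.2325 × 0.133 = 0.00347878125
  Eyre: 0.1745 × 0.02 × 0.424 = 0.00147976
  Arden: 0.177 × 0.176 × 0.01 = 0.00031152
  Frost: 0.0755 × 0.235 × 0.1125 = 0.00199603125
  Bell: 0.06 × 0.0175 × 0.469 = 0.00049245
Total = 0.0165695425.
Largest term belongs to Cato, so Cato is most probable.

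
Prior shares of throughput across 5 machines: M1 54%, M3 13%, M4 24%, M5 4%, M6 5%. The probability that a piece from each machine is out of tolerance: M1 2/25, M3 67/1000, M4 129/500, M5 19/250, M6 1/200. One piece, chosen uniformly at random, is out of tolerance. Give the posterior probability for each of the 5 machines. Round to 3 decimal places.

M1 0.369, M3 0.074, M4 0.529, M5 0.026, M6 0.002

Prior × likelihood for each hypothesis:
  M1: 0.54 × 0.08 = 0.0432
  M3: 0.13 × 0.067 = 0.00871
  M4: 0.24 × 0.258 = 0.06192
  M5: 0.04 × 0.076 = 0.00304
  M6: 0.05 × 0.005 = 0.00025
Normalizing constant = 0.11712.
P(M1 | oversize) = 0.0432/0.11712 ≈ 0.369
P(M3 | oversize) = 0.00871/0.11712 ≈ 0.074
P(M4 | oversize) = 0.06192/0.11712 ≈ 0.529
P(M5 | oversize) = 0.00304/0.11712 ≈ 0.026
P(M6 | oversize) = 0.00025/0.11712 ≈ 0.002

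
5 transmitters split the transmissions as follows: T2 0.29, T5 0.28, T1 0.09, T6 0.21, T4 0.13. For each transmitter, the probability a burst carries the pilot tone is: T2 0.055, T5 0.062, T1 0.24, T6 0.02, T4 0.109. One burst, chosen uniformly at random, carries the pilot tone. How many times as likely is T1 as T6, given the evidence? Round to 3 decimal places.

5.143

By Bayes' rule, posterior ∝ prior × likelihood:
  T2: 0.29 × 0.055 = 0.01595
  T5: 0.28 × 0.062 = 0.01736
  T1: 0.09 × 0.24 = 0.0216
  T6: 0.21 × 0.02 = 0.0042
  T4: 0.13 × 0.109 = 0.01417
Total = 0.07328.
The ratio is 0.0216 / 0.0042 (the normalizer cancels) = 5.143.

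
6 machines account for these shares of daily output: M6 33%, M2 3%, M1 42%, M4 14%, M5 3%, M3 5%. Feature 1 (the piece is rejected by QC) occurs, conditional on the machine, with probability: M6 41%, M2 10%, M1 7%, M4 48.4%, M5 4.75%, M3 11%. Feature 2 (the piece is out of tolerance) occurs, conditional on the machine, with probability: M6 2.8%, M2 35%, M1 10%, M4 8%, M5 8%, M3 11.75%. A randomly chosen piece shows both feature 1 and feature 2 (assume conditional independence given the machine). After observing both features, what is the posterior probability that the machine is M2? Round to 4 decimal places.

Prior × likelihood for each hypothesis:
  M6: 0.33 × 0.41 × 0.028 = 0.0037884
  M2: 0.03 × 0.1 × 0.35 = 0.00105
  M1: 0.42 × 0.07 × 0.1 = 0.00294
  M4: 0.14 × 0.484 × 0.08 = 0.0054208
  M5: 0.03 × 0.0475 × 0.08 = 0.000114
  M3: 0.05 × 0.11 × 0.1175 = 0.00064625
Normalizing constant = 0.01395945.
P(M2 | evidence) = 0.00105 / 0.01395945 ≈ 0.0752.

0.0752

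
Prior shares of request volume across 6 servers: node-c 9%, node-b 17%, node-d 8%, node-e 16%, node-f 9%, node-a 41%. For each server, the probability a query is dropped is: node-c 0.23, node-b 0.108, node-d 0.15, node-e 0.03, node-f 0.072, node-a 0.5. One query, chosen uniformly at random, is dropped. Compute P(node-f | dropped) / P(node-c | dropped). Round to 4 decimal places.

0.3130

By Bayes' rule, posterior ∝ prior × likelihood:
  node-c: 0.09 × 0.23 = 0.0207
  node-b: 0.17 × 0.108 = 0.01836
  node-d: 0.08 × 0.15 = 0.012
  node-e: 0.16 × 0.03 = 0.0048
  node-f: 0.09 × 0.072 = 0.00648
  node-a: 0.41 × 0.5 = 0.205
Total = 0.26734.
The ratio is 0.00648 / 0.0207 (the normalizer cancels) = 0.3130.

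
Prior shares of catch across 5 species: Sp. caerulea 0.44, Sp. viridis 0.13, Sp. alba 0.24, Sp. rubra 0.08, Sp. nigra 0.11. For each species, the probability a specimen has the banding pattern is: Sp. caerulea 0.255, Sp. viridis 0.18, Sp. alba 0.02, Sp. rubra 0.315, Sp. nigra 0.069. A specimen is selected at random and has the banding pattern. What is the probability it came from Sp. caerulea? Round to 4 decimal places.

By Bayes' rule, posterior ∝ prior × likelihood:
  Sp. caerulea: 0.44 × 0.255 = 0.1122
  Sp. viridis: 0.13 × 0.18 = 0.0234
  Sp. alba: 0.24 × 0.02 = 0.0048
  Sp. rubra: 0.08 × 0.315 = 0.0252
  Sp. nigra: 0.11 × 0.069 = 0.00759
Sum = 0.17319.
P(Sp. caerulea | evidence) = 0.1122 / 0.17319 ≈ 0.6478.

0.6478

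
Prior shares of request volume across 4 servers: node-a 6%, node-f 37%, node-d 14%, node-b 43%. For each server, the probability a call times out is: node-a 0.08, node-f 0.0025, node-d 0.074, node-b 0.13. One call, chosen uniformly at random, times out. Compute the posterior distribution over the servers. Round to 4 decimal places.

node-a 0.0667, node-f 0.0128, node-d 0.1439, node-b 0.7766

By Bayes' rule, posterior ∝ prior × likelihood:
  node-a: 0.06 × 0.08 = 0.0048
  node-f: 0.37 × 0.0025 = 0.000925
  node-d: 0.14 × 0.074 = 0.01036
  node-b: 0.43 × 0.13 = 0.0559
Sum = 0.071985.
P(node-a | timeout) = 0.0048/0.071985 ≈ 0.0667
P(node-f | timeout) = 0.000925/0.071985 ≈ 0.0128
P(node-d | timeout) = 0.01036/0.071985 ≈ 0.1439
P(node-b | timeout) = 0.0559/0.071985 ≈ 0.7766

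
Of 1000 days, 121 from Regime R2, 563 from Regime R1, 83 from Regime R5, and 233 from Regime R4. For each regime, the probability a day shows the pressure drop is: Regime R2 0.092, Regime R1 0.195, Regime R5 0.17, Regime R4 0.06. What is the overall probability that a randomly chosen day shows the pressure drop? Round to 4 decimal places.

Prior × likelihood for each hypothesis:
  Regime R2: 0.121 × 0.092 = 0.011132
  Regime R1: 0.563 × 0.195 = 0.109785
  Regime R5: 0.083 × 0.17 = 0.01411
  Regime R4: 0.233 × 0.06 = 0.01398
P(drop) = 0.011132 + 0.109785 + 0.01411 + 0.01398 = 0.149007 → 0.1490.

0.1490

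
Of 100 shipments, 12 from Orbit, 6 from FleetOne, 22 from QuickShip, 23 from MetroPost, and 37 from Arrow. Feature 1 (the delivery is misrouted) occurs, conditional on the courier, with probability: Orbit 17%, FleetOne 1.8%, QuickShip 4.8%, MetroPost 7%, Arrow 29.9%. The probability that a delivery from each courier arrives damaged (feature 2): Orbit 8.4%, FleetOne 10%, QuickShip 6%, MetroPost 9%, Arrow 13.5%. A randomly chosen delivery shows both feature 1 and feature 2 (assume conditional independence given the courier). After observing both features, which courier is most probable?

By Bayes' rule, posterior ∝ prior × likelihood:
  Orbit: 0.12 × 0.17 × 0.084 = 0.0017136
  FleetOne: 0.06 × 0.018 × 0.1 = 0.000108
  QuickShip: 0.22 × 0.048 × 0.06 = 0.0006336
  MetroPost: 0.23 × 0.07 × 0.09 = 0.001449
  Arrow: 0.37 × 0.299 × 0.135 = 0.01493505
Total = 0.01883925.
Largest term belongs to Arrow, so Arrow is most probable.

Arrow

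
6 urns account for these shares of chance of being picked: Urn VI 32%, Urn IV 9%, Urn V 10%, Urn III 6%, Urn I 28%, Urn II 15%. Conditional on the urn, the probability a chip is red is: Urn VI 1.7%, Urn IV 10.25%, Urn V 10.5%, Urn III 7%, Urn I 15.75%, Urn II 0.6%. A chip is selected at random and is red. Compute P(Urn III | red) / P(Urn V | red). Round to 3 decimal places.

0.400

By Bayes' rule, posterior ∝ prior × likelihood:
  Urn VI: 0.32 × 0.017 = 0.00544
  Urn IV: 0.09 × 0.1025 = 0.009225
  Urn V: 0.1 × 0.105 = 0.0105
  Urn III: 0.06 × 0.07 = 0.0042
  Urn I: 0.28 × 0.1575 = 0.0441
  Urn II: 0.15 × 0.006 = 0.0009
Sum = 0.074365.
The ratio is 0.0042 / 0.0105 (the normalizer cancels) = 0.400.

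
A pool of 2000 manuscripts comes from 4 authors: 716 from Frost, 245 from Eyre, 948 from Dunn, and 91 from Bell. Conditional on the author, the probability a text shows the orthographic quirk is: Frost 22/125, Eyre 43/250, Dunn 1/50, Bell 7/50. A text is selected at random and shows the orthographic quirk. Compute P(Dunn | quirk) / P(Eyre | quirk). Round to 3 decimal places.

0.450

By Bayes' rule, posterior ∝ prior × likelihood:
  Frost: 0.358 × 0.176 = 0.063008
  Eyre: 0.1225 × 0.172 = 0.02107
  Dunn: 0.474 × 0.02 = 0.00948
  Bell: 0.0455 × 0.14 = 0.00637
Sum = 0.099928.
The ratio is 0.00948 / 0.02107 (the normalizer cancels) = 0.450.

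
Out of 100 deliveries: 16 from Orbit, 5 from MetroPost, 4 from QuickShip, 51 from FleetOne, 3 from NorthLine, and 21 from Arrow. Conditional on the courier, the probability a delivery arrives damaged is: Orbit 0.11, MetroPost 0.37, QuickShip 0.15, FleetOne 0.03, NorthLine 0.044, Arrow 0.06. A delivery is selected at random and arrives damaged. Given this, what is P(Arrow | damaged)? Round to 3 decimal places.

Unnormalized posteriors (prior × likelihood):
  Orbit: 0.16 × 0.11 = 0.0176
  MetroPost: 0.05 × 0.37 = 0.0185
  QuickShip: 0.04 × 0.15 = 0.006
  FleetOne: 0.51 × 0.03 = 0.0153
  NorthLine: 0.03 × 0.044 = 0.00132
  Arrow: 0.21 × 0.06 = 0.0126
Sum = 0.07132.
P(Arrow | evidence) = 0.0126 / 0.07132 ≈ 0.177.

0.177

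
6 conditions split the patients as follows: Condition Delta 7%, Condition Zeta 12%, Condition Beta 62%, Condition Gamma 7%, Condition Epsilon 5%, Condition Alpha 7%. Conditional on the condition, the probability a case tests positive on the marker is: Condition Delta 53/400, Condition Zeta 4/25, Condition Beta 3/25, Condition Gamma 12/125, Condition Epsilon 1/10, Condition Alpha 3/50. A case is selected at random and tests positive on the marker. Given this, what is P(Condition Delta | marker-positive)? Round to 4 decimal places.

0.0781

Compute prior × likelihood for every hypothesis:
  Condition Delta: 0.07 × 0.1325 = 0.009275
  Condition Zeta: 0.12 × 0.16 = 0.0192
  Condition Beta: 0.62 × 0.12 = 0.0744
  Condition Gamma: 0.07 × 0.096 = 0.00672
  Condition Epsilon: 0.05 × 0.1 = 0.005
  Condition Alpha: 0.07 × 0.06 = 0.0042
Sum = 0.118795.
P(Condition Delta | evidence) = 0.009275 / 0.118795 ≈ 0.0781.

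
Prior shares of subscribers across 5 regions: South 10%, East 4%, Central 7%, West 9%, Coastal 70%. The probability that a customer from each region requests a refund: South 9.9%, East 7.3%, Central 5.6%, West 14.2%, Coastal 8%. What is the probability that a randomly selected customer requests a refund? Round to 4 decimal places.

Unnormalized posteriors (prior × likelihood):
  South: 0.1 × 0.099 = 0.0099
  East: 0.04 × 0.073 = 0.00292
  Central: 0.07 × 0.056 = 0.00392
  West: 0.09 × 0.142 = 0.01278
  Coastal: 0.7 × 0.08 = 0.056
P(refund) = 0.0099 + 0.00292 + 0.00392 + 0.01278 + 0.056 = 0.08552 → 0.0855.

0.0855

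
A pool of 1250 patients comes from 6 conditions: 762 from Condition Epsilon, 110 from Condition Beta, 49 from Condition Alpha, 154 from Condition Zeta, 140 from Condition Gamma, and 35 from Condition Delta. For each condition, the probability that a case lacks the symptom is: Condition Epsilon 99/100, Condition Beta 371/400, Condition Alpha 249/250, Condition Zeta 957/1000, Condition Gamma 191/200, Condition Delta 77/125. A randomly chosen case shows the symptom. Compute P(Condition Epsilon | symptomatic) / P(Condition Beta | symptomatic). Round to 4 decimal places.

0.9555

Taking complements, P(symptomatic | each) = Condition Epsilon 0.01, Condition Beta 0.0725, Condition Alpha 0.004, Condition Zeta 0.043, Condition Gamma 0.045, Condition Delta 0.384.
Unnormalized posteriors (prior × likelihood):
  Condition Epsilon: 0.6096 × 0.01 = 0.006096
  Condition Beta: 0.088 × 0.0725 = 0.00638
  Condition Alpha: 0.0392 × 0.004 = 0.0001568
  Condition Zeta: 0.1232 × 0.043 = 0.0052976
  Condition Gamma: 0.112 × 0.045 = 0.00504
  Condition Delta: 0.028 × 0.384 = 0.010752
Total = 0.0337224.
The ratio is 0.006096 / 0.00638 (the normalizer cancels) = 0.9555.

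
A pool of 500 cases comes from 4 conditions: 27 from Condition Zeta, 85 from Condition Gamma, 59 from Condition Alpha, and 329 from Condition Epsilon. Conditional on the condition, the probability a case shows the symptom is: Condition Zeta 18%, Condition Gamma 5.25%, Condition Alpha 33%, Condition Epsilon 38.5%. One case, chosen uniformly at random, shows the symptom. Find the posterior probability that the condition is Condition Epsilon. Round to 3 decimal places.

Unnormalized posteriors (prior × likelihood):
  Condition Zeta: 0.054 × 0.18 = 0.00972
  Condition Gamma: 0.17 × 0.0525 = 0.008925
  Condition Alpha: 0.118 × 0.33 = 0.03894
  Condition Epsilon: 0.658 × 0.385 = 0.25333
Sum = 0.310915.
P(Condition Epsilon | evidence) = 0.25333 / 0.310915 ≈ 0.815.

0.815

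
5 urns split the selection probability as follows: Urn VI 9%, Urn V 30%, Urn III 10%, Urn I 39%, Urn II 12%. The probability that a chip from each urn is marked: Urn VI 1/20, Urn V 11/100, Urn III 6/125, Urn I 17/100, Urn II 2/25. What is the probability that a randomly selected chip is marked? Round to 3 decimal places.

0.118

Unnormalized posteriors (prior × likelihood):
  Urn VI: 0.09 × 0.05 = 0.0045
  Urn V: 0.3 × 0.11 = 0.033
  Urn III: 0.1 × 0.048 = 0.0048
  Urn I: 0.39 × 0.17 = 0.0663
  Urn II: 0.12 × 0.08 = 0.0096
P(marked) = 0.0045 + 0.033 + 0.0048 + 0.0663 + 0.0096 = 0.1182 → 0.118.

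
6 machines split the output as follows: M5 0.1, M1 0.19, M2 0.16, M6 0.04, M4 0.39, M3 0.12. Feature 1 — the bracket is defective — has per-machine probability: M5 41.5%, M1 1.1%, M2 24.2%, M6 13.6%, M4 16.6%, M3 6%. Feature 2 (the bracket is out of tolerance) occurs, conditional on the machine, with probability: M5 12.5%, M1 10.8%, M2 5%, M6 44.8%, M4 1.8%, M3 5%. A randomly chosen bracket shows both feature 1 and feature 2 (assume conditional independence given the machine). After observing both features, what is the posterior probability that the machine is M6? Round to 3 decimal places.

Compute prior × likelihood for every hypothesis:
  M5: 0.1 × 0.415 × 0.125 = 0.0051875
  M1: 0.19 × 0.011 × 0.108 = 0.00022572
  M2: 0.16 × 0.242 × 0.05 = 0.001936
  M6: 0.04 × 0.136 × 0.448 = 0.00243712
  M4: 0.39 × 0.166 × 0.018 = 0.00116532
  M3: 0.12 × 0.06 × 0.05 = 0.00036
Total = 0.01131166.
P(M6 | evidence) = 0.00243712 / 0.01131166 ≈ 0.215.

0.215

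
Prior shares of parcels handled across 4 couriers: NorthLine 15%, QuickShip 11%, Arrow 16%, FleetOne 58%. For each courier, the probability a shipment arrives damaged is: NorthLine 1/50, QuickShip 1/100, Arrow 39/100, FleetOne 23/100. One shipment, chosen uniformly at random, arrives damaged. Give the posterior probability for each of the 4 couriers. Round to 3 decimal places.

Compute prior × likelihood for every hypothesis:
  NorthLine: 0.15 × 0.02 = 0.003
  QuickShip: 0.11 × 0.01 = 0.0011
  Arrow: 0.16 × 0.39 = 0.0624
  FleetOne: 0.58 × 0.23 = 0.1334
Normalizing constant = 0.1999.
P(NorthLine | damaged) = 0.003/0.1999 ≈ 0.015
P(QuickShip | damaged) = 0.0011/0.1999 ≈ 0.006
P(Arrow | damaged) = 0.0624/0.1999 ≈ 0.312
P(FleetOne | damaged) = 0.1334/0.1999 ≈ 0.667

NorthLine 0.015, QuickShip 0.006, Arrow 0.312, FleetOne 0.667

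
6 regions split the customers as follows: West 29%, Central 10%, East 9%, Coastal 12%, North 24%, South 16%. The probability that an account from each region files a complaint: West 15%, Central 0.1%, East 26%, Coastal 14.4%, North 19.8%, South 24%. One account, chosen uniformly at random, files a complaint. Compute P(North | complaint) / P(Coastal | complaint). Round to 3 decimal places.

Unnormalized posteriors (prior × likelihood):
  West: 0.29 × 0.15 = 0.0435
  Central: 0.1 × 0.001 = 0.0001
  East: 0.09 × 0.26 = 0.0234
  Coastal: 0.12 × 0.144 = 0.01728
  North: 0.24 × 0.198 = 0.04752
  South: 0.16 × 0.24 = 0.0384
Normalizing constant = 0.1702.
The ratio is 0.04752 / 0.01728 (the normalizer cancels) = 2.750.

2.750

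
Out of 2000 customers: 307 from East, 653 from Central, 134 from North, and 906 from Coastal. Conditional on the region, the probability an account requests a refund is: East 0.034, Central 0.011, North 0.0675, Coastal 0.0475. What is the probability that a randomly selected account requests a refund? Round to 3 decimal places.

0.035

Unnormalized posteriors (prior × likelihood):
  East: 0.1535 × 0.034 = 0.005219
  Central: 0.3265 × 0.011 = 0.0035915
  North: 0.067 × 0.0675 = 0.0045225
  Coastal: 0.453 × 0.0475 = 0.0215175
P(refund) = 0.005219 + 0.0035915 + 0.0045225 + 0.0215175 = 0.0348505 → 0.035.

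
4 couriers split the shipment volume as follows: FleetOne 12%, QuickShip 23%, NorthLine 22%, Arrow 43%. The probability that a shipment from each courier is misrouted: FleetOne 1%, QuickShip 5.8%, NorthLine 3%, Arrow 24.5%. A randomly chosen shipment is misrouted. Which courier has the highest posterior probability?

Prior × likelihood for each hypothesis:
  FleetOne: 0.12 × 0.01 = 0.0012
  QuickShip: 0.23 × 0.058 = 0.01334
  NorthLine: 0.22 × 0.03 = 0.0066
  Arrow: 0.43 × 0.245 = 0.10535
Normalizing constant = 0.12649.
Largest term belongs to Arrow, so Arrow is most probable.

Arrow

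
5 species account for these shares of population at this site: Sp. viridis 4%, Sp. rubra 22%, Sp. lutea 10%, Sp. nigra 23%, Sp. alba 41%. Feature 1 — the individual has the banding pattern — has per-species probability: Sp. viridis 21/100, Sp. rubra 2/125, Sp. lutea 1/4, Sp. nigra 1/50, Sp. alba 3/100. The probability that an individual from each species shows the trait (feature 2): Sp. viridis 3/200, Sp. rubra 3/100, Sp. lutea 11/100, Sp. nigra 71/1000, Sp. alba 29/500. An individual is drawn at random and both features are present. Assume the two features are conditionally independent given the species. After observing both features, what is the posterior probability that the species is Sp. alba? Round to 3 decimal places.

By Bayes' rule, posterior ∝ prior × likelihood:
  Sp. viridis: 0.04 × 0.21 × 0.015 = 0.000126
  Sp. rubra: 0.22 × 0.016 × 0.03 = 0.0001056
  Sp. lutea: 0.1 × 0.25 × 0.11 = 0.00275
  Sp. nigra: 0.23 × 0.02 × 0.071 = 0.0003266
  Sp. alba: 0.41 × 0.03 × 0.058 = 0.0007134
Total = 0.0040216.
P(Sp. alba | evidence) = 0.0007134 / 0.0040216 ≈ 0.177.

0.177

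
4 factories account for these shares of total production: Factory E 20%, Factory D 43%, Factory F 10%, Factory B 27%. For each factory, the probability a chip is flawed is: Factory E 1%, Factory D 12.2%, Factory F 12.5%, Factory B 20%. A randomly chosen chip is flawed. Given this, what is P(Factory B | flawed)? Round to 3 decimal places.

0.446

Unnormalized posteriors (prior × likelihood):
  Factory E: 0.2 × 0.01 = 0.002
  Factory D: 0.43 × 0.122 = 0.05246
  Factory F: 0.1 × 0.125 = 0.0125
  Factory B: 0.27 × 0.2 = 0.054
Total = 0.12096.
P(Factory B | evidence) = 0.054 / 0.12096 ≈ 0.446.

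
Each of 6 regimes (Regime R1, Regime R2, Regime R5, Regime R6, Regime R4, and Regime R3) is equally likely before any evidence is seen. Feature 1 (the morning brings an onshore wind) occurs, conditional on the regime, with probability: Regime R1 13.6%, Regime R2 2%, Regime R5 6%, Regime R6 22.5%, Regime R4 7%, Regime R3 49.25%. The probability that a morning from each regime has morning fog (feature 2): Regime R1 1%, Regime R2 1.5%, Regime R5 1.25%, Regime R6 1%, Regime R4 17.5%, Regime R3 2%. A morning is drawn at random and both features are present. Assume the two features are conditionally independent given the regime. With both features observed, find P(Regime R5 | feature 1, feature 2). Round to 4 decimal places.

0.0280

With a uniform prior (1/6 each), posterior ∝ likelihood:
  Regime R1: 0.136 × 0.01 = 0.00136
  Regime R2: 0.02 × 0.015 = 0.0003
  Regime R5: 0.06 × 0.0125 = 0.00075
  Regime R6: 0.225 × 0.01 = 0.00225
  Regime R4: 0.07 × 0.175 = 0.01225
  Regime R3: 0.4925 × 0.02 = 0.00985
Normalizing constant = 0.02676.
P(Regime R5 | evidence) = 0.00075 / 0.02676 ≈ 0.0280.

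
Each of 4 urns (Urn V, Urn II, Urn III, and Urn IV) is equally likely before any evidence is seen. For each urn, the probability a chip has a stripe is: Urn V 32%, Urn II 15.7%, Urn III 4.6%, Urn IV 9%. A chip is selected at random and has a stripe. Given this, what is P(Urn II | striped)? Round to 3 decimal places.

With a uniform prior (1/4 each), posterior ∝ likelihood:
  Urn V: 0.32
  Urn II: 0.157
  Urn III: 0.046
  Urn IV: 0.09
Sum = 0.613.
P(Urn II | evidence) = 0.157 / 0.613 ≈ 0.256.

0.256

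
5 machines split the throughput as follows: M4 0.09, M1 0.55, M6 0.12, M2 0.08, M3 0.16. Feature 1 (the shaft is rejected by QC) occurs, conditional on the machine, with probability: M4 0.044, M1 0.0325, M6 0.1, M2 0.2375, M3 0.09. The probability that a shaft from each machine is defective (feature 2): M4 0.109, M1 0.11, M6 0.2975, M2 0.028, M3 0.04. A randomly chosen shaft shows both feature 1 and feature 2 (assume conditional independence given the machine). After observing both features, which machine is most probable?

Prior × likelihood for each hypothesis:
  M4: 0.09 × 0.044 × 0.109 = 0.00043164
  M1: 0.55 × 0.0325 × 0.11 = 0.00196625
  M6: 0.12 × 0.1 × 0.2975 = 0.00357
  M2: 0.08 × 0.2375 × 0.028 = 0.000532
  M3: 0.16 × 0.09 × 0.04 = 0.000576
Normalizing constant = 0.00707589.
Largest term belongs to M6, so M6 is most probable.

M6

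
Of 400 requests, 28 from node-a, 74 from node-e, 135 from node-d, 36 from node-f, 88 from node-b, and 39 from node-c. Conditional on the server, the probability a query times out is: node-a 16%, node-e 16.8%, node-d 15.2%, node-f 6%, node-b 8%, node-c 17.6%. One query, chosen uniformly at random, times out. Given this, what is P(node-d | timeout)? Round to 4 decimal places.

Compute prior × likelihood for every hypothesis:
  node-a: 0.07 × 0.16 = 0.0112
  node-e: 0.185 × 0.168 = 0.03108
  node-d: 0.3375 × 0.152 = 0.0513
  node-f: 0.09 × 0.06 = 0.0054
  node-b: 0.22 × 0.08 = 0.0176
  node-c: 0.0975 × 0.176 = 0.01716
Total = 0.13374.
P(node-d | evidence) = 0.0513 / 0.13374 ≈ 0.3836.

0.3836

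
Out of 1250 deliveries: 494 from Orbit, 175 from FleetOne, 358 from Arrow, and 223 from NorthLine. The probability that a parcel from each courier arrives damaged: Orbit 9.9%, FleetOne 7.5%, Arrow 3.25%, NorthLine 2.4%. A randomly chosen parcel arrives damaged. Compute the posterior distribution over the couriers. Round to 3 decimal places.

Orbit 0.619, FleetOne 0.166, Arrow 0.147, NorthLine 0.068

Prior × likelihood for each hypothesis:
  Orbit: 0.3952 × 0.099 = 0.0391248
  FleetOne: 0.14 × 0.075 = 0.0105
  Arrow: 0.2864 × 0.0325 = 0.009308
  NorthLine: 0.1784 × 0.024 = 0.0042816
Total = 0.0632144.
P(Orbit | damaged) = 0.0391248/0.0632144 ≈ 0.619
P(FleetOne | damaged) = 0.0105/0.0632144 ≈ 0.166
P(Arrow | damaged) = 0.009308/0.0632144 ≈ 0.147
P(NorthLine | damaged) = 0.0042816/0.0632144 ≈ 0.068
(Check: 0.619+0.166+0.147+0.068 = 1.000.)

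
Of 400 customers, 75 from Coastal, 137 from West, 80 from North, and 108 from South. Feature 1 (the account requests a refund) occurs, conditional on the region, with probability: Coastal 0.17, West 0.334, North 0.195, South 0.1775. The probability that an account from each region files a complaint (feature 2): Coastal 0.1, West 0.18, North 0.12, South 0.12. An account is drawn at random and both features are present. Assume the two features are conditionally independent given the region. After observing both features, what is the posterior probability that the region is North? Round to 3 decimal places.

By Bayes' rule, posterior ∝ prior × likelihood:
  Coastal: 0.1875 × 0.17 × 0.1 = 0.0031875
  West: 0.3425 × 0.334 × 0.18 = 0.0205911
  North: 0.2 × 0.195 × 0.12 = 0.00468
  South: 0.27 × 0.1775 × 0.12 = 0.005751
Total = 0.0342096.
P(North | evidence) = 0.00468 / 0.0342096 ≈ 0.137.

0.137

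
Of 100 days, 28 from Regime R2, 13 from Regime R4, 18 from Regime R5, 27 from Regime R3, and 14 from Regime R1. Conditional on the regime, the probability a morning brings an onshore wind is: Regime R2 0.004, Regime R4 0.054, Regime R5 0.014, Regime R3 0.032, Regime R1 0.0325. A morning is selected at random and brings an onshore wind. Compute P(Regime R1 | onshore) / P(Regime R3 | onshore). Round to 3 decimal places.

Unnormalized posteriors (prior × likelihood):
  Regime R2: 0.28 × 0.004 = 0.00112
  Regime R4: 0.13 × 0.054 = 0.00702
  Regime R5: 0.18 × 0.014 = 0.00252
  Regime R3: 0.27 × 0.032 = 0.00864
  Regime R1: 0.14 × 0.0325 = 0.00455
Total = 0.02385.
The ratio is 0.00455 / 0.00864 (the normalizer cancels) = 0.527.

0.527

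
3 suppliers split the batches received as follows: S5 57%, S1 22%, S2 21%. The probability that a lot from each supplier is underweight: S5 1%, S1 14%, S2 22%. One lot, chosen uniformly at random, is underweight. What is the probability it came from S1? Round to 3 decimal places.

Prior × likelihood for each hypothesis:
  S5: 0.57 × 0.01 = 0.0057
  S1: 0.22 × 0.14 = 0.0308
  S2: 0.21 × 0.22 = 0.0462
Total = 0.0827.
P(S1 | evidence) = 0.0308 / 0.0827 ≈ 0.372.

0.372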